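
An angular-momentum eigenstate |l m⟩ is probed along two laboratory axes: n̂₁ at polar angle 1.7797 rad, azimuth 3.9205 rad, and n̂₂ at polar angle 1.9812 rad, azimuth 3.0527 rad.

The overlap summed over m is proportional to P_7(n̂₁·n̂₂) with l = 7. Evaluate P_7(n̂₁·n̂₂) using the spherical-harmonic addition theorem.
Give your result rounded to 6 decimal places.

0.249265

Term-by-term m-sum for l=7 (normalisation 4π/15 = 0.837758):
  m=-7: Y*=-0.28907 + 0.31661j  Y=-0.22147 - 0.15886j  product 0.11432 - 0.02420j
  m=-6: Y*=0.01324 + 0.33982j  Y=-0.38210 - 0.22560j  product 0.07160 - 0.13283j
  m=-5: Y*=-0.10575 - 0.09910j  Y=-0.22966 - 0.10937j  product 0.01345 + 0.03433j
  m=-4: Y*=-0.34010 + 0.00883j  Y=0.18058 + 0.06706j  product -0.06201 - 0.02121j
  m=-3: Y*=0.03058 - 0.03179j  Y=0.31947 + 0.08727j  product 0.01254 - 0.00749j
  m=-2: Y*=-0.00425 - 0.32706j  Y=-0.05751 - 0.01033j  product -0.00314 + 0.01885j
  m=-1: Y*=0.00335 + 0.00330j  Y=-0.33120 - 0.02952j  product -0.00101 - 0.00119j
  m=+0: Y*=0.32146 + 0.00000j  Y=0.01871 + 0.00000j  product 0.00602 + 0.00000j
  m=+1: Y*=-0.00335 + 0.00330j  Y=0.33120 - 0.02952j  product -0.00101 + 0.00119j
  m=+2: Y*=-0.00425 + 0.32706j  Y=-0.05751 + 0.01033j  product -0.00314 - 0.01885j
  m=+3: Y*=-0.03058 - 0.03179j  Y=-0.31947 + 0.08727j  product 0.01254 + 0.00749j
  m=+4: Y*=-0.34010 - 0.00883j  Y=0.18058 - 0.06706j  product -0.06201 + 0.02121j
  m=+5: Y*=0.10575 - 0.09910j  Y=0.22966 - 0.10937j  product 0.01345 - 0.03433j
  m=+6: Y*=0.01324 - 0.33982j  Y=-0.38210 + 0.22560j  product 0.07160 + 0.13283j
  m=+7: Y*=0.28907 + 0.31661j  Y=0.22147 - 0.15886j  product 0.11432 + 0.02420j
Accumulated sum 0.29754 - 0.00000j; after 4π/(2l+1) scaling, 0.24926 - 0.00000j ⇒ P_7 = 0.249265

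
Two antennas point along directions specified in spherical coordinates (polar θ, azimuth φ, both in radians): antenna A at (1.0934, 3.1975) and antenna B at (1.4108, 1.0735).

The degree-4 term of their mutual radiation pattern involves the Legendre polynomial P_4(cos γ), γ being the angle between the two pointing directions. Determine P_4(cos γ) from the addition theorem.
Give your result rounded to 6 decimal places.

Addition theorem: P_4(cos γ) = (4π/9) Σ_m Y*_{lm}(Ω₁) Y_{lm}(Ω₂), m = −4…4:
  m=-4: Y*=0.26855 + 0.06108j  Y=-0.17079 + 0.38410j  product -0.06932 + 0.09272j
  m=-3: Y*=-0.39731 - 0.06727j  Y=-0.19127 + 0.01512j  product 0.07701 + 0.00686j
  m=-2: Y*=0.12530 + 0.01407j  Y=0.14608 + 0.22482j  product 0.01514 + 0.03022j
  m=-1: Y*=0.29343 + 0.01642j  Y=-0.10018 + 0.18457j  product -0.03243 + 0.05251j
  m=+0: Y*=-0.18761 + 0.00000j  Y=0.23919 + 0.00000j  product -0.04487 + 0.00000j
  m=+1: Y*=-0.29343 + 0.01642j  Y=0.10018 + 0.18457j  product -0.03243 - 0.05251j
  m=+2: Y*=0.12530 - 0.01407j  Y=0.14608 - 0.22482j  product 0.01514 - 0.03022j
  m=+3: Y*=0.39731 - 0.06727j  Y=0.19127 + 0.01512j  product 0.07701 - 0.00686j
  m=+4: Y*=0.26855 - 0.06108j  Y=-0.17079 - 0.38410j  product -0.06932 - 0.09272j
Σ over m = -0.06407 + 0.00000j; ×(4π/9) → -0.08946 + 0.00000j. Real part: -0.089464

-0.089464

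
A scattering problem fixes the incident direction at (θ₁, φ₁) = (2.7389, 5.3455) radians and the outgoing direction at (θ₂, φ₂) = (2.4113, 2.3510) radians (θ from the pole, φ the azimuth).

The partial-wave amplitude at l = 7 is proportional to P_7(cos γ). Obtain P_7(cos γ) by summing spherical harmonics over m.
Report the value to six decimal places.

Expand P_7 via completeness: Σ_{m} conj(Y_{7,m}) at Ω₁ times Y_{7,m} at Ω₂ —
  term(m=-7) = (-0.000011, 0.000018)   from Y*(Ω₁)=(0.000682, -0.000197), Y(Ω₂)=(-0.021528, 0.020017)
  term(m=-6) = (0.000487, -0.000592)   from Y*(Ω₁)=(-0.004937, -0.003809), Y(Ω₂)=(-0.003828, 0.122772)
  term(m=-5) = (-0.007580, 0.006858)   from Y*(Ω₁)=(-0.000813, 0.033921), Y(Ω₂)=(0.207415, 0.218478)
  term(m=-4) = (0.048382, -0.032281)   from Y*(Ω₁)=(0.104533, -0.072928), Y(Ω₂)=(0.456230, 0.009481)
  term(m=-3) = (-0.102140, 0.048245)   from Y*(Ω₁)=(-0.312519, -0.106535), Y(Ω₂)=(0.245655, -0.238116)
  term(m=-2) = (-0.053501, 0.016209)   from Y*(Ω₁)=(0.161383, 0.513377), Y(Ω₂)=(-0.001079, 0.103874)
  term(m=-1) = (0.143587, -0.021274)   from Y*(Ω₁)=(0.218889, -0.298258), Y(Ω₂)=(0.275990, 0.278872)
  term(m=+0) = (0.004474, 0.000000)   from Y*(Ω₁)=(0.296329, -0.000000), Y(Ω₂)=(0.015097, 0.000000)
  term(m=+1) = (0.143587, 0.021274)   from Y*(Ω₁)=(-0.218889, -0.298258), Y(Ω₂)=(-0.275990, 0.278872)
  term(m=+2) = (-0.053501, -0.016209)   from Y*(Ω₁)=(0.161383, -0.513377), Y(Ω₂)=(-0.001079, -0.103874)
  term(m=+3) = (-0.102140, -0.048245)   from Y*(Ω₁)=(0.312519, -0.106535), Y(Ω₂)=(-0.245655, -0.238116)
  term(m=+4) = (0.048382, 0.032281)   from Y*(Ω₁)=(0.104533, 0.072928), Y(Ω₂)=(0.456230, -0.009481)
  term(m=+5) = (-0.007580, -0.006858)   from Y*(Ω₁)=(0.000813, 0.033921), Y(Ω₂)=(-0.207415, 0.218478)
  term(m=+6) = (0.000487, 0.000592)   from Y*(Ω₁)=(-0.004937, 0.003809), Y(Ω₂)=(-0.003828, -0.122772)
  term(m=+7) = (-0.000011, -0.000018)   from Y*(Ω₁)=(-0.000682, -0.000197), Y(Ω₂)=(0.021528, 0.020017)
Total Σ_m = (0.062924, -0.000000). Multiply by 0.837758: (0.052715, -0.000000). P_7(cos γ) = 0.052715

0.052715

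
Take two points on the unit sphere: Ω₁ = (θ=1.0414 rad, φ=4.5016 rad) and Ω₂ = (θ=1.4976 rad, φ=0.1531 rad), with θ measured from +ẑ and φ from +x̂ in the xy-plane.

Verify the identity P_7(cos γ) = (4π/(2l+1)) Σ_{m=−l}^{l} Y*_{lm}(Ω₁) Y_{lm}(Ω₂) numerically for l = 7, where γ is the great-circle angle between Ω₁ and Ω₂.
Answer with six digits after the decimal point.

Summing Y*_{l m}(θ₁,φ₁)·Y_{l m}(θ₂,φ₂) over m ∈ [−7, 7]; prefactor 4π/(2·7+1) = 0.837758:
  m=-7: 0.17762 + 0.01697j × 0.23488 - 0.43088j = 0.04903 - 0.07255j  (running Σ = 0.04903 - 0.07255j)
  m=-6: -0.11770 + 0.37248j × 0.08172 - 0.10701j = 0.03024 + 0.04303j  (running Σ = 0.07928 - 0.02951j)
  m=-5: -0.35381 - 0.20110j × -0.24290 + 0.23342j = 0.13288 - 0.03374j  (running Σ = 0.21215 - 0.06325j)
  m=-4: 0.04316 - 0.04845j × -0.12732 + 0.08944j = -0.00116 + 0.01003j  (running Σ = 0.21099 - 0.05322j)
  m=-3: -0.19051 - 0.26000j × 0.26080 - 0.12898j = -0.08322 - 0.04323j  (running Σ = 0.12777 - 0.09646j)
  m=-2: 0.20156 - 0.09039j × 0.15643 - 0.04945j = 0.02706 - 0.02411j  (running Σ = 0.15483 - 0.12056j)
  m=-1: -0.05017 - 0.23450j × -0.27022 + 0.04170j = 0.02334 + 0.06127j  (running Σ = 0.17817 - 0.05929j)
  m=0: 0.25442 + 0.00000j × -0.16647 + 0.00000j = -0.04235 + 0.00000j  (running Σ = 0.13582 - 0.05929j)
  m=1: 0.05017 - 0.23450j × 0.27022 + 0.04170j = 0.02334 - 0.06127j  (running Σ = 0.15915 - 0.12056j)
  m=2: 0.20156 + 0.09039j × 0.15643 + 0.04945j = 0.02706 + 0.02411j  (running Σ = 0.18621 - 0.09646j)
  m=3: 0.19051 - 0.26000j × -0.26080 - 0.12898j = -0.08322 + 0.04323j  (running Σ = 0.10299 - 0.05322j)
  m=4: 0.04316 + 0.04845j × -0.12732 - 0.08944j = -0.00116 - 0.01003j  (running Σ = 0.10183 - 0.06325j)
  m=5: 0.35381 - 0.20110j × 0.24290 + 0.23342j = 0.13288 + 0.03374j  (running Σ = 0.23471 - 0.02951j)
  m=6: -0.11770 - 0.37248j × 0.08172 + 0.10701j = 0.03024 - 0.04303j  (running Σ = 0.26495 - 0.07255j)
  m=7: -0.17762 + 0.01697j × -0.23488 - 0.43088j = 0.04903 + 0.07255j  (running Σ = 0.31398 - 0.00000j)
Accumulated sum 0.31398 - 0.00000j; after 4π/(2l+1) scaling, 0.26304 - 0.00000j ⇒ P_7 = 0.263043

0.263043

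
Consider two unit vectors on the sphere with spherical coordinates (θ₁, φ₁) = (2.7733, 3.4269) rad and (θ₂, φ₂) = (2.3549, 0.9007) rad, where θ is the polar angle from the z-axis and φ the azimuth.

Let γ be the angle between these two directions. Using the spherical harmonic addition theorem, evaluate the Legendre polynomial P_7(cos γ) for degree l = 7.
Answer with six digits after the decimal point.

0.112303

Summing Y*_{l m}(θ₁,φ₁)·Y_{l m}(θ₂,φ₂) over m ∈ [−7, 7]; prefactor 4π/(2·7+1) = 0.837758:
  [-7]  conj(Y_{7,-7})(Ω₁) = 0.00016 - 0.00036j ; Y_{7,-7}(Ω₂) = 0.04459 - 0.00097j ; Δ = 0.00001 - 0.00002j
  [-6]  conj(Y_{7,-6})(Ω₁) = 0.00053 - 0.00376j ; Y_{7,-6}(Ω₂) = -0.10618 - 0.12818j ; Δ = -0.00054 + 0.00033j
  [-5]  conj(Y_{7,-5})(Ω₁) = -0.00329 - 0.02266j ; Y_{7,-5}(Ω₂) = -0.07423 + 0.35019j ; Δ = 0.00818 + 0.00053j
  [-4]  conj(Y_{7,-4})(Ω₁) = -0.03983 - 0.08695j ; Y_{7,-4}(Ω₂) = 0.40623 - 0.20188j ; Δ = -0.03373 - 0.02728j
  [-3]  conj(Y_{7,-3})(Ω₁) = -0.18237 - 0.21009j ; Y_{7,-3}(Ω₂) = -0.20079 - 0.09441j ; Δ = 0.01678 + 0.05940j
  [-2]  conj(Y_{7,-2})(Ω₁) = -0.43930 - 0.28196j ; Y_{7,-2}(Ω₂) = -0.05434 - 0.23146j ; Δ = -0.04139 + 0.11700j
  [-1]  conj(Y_{7,-1})(Ω₁) = -0.44966 - 0.13189j ; Y_{7,-1}(Ω₂) = -0.21277 + 0.26850j ; Δ = 0.13108 - 0.09267j
  [+0]  conj(Y_{7,0})(Ω₁) = 0.18805 + 0.00000j ; Y_{7,0}(Ω₂) = -0.14214 + 0.00000j ; Δ = -0.02673 + 0.00000j
  [+1]  conj(Y_{7,1})(Ω₁) = 0.44966 - 0.13189j ; Y_{7,1}(Ω₂) = 0.21277 + 0.26850j ; Δ = 0.13108 + 0.09267j
  [+2]  conj(Y_{7,2})(Ω₁) = -0.43930 + 0.28196j ; Y_{7,2}(Ω₂) = -0.05434 + 0.23146j ; Δ = -0.04139 - 0.11700j
  [+3]  conj(Y_{7,3})(Ω₁) = 0.18237 - 0.21009j ; Y_{7,3}(Ω₂) = 0.20079 - 0.09441j ; Δ = 0.01678 - 0.05940j
  [+4]  conj(Y_{7,4})(Ω₁) = -0.03983 + 0.08695j ; Y_{7,4}(Ω₂) = 0.40623 + 0.20188j ; Δ = -0.03373 + 0.02728j
  [+5]  conj(Y_{7,5})(Ω₁) = 0.00329 - 0.02266j ; Y_{7,5}(Ω₂) = 0.07423 + 0.35019j ; Δ = 0.00818 - 0.00053j
  [+6]  conj(Y_{7,6})(Ω₁) = 0.00053 + 0.00376j ; Y_{7,6}(Ω₂) = -0.10618 + 0.12818j ; Δ = -0.00054 - 0.00033j
  [+7]  conj(Y_{7,7})(Ω₁) = -0.00016 - 0.00036j ; Y_{7,7}(Ω₂) = -0.04459 - 0.00097j ; Δ = 0.00001 + 0.00002j
Total Σ_m = 0.13405 - 0.00000j. Multiply by 0.837758: 0.11230 - 0.00000j. P_7(cos γ) = 0.112303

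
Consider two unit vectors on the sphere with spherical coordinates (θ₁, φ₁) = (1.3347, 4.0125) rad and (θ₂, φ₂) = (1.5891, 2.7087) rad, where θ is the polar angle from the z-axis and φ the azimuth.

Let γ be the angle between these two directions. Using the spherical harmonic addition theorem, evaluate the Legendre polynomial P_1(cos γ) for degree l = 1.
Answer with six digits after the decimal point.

0.252192

Summing Y*_{l m}(θ₁,φ₁)·Y_{l m}(θ₂,φ₂) over m ∈ [−1, 1]; prefactor 4π/(2·1+1) = 4.188790:
  term(m=-1) = 0.03061 + 0.11192j   from Y*(Ω₁)=-0.21637 - 0.25694j, Y(Ω₂)=-0.31357 - 0.14491j
  term(m=+0) = -0.00102 + 0.00000j   from Y*(Ω₁)=0.11429 + 0.00000j, Y(Ω₂)=-0.00894 + 0.00000j
  term(m=+1) = 0.03061 - 0.11192j   from Y*(Ω₁)=0.21637 - 0.25694j, Y(Ω₂)=0.31357 - 0.14491j
Σ over m = 0.06021 + 0.00000j; ×(4π/3) → 0.25219 + 0.00000j. Real part: 0.252192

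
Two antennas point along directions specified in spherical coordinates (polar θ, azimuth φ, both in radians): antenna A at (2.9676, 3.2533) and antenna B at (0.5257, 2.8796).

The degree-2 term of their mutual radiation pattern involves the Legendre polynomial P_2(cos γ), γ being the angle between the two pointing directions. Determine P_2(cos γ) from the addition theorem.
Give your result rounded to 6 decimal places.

0.391744

Expand P_2 via completeness: Σ_{m} conj(Y_{2,m}) at Ω₁ times Y_{2,m} at Ω₂ —
  m=-2: (0.011289, 0.002565) × (0.084221, 0.048669) = (0.000826, 0.000765)  (running Σ = (0.000826, 0.000765))
  m=-1: (0.130900, 0.014684) × (-0.323889, -0.086853) = (-0.041122, -0.016125)  (running Σ = (-0.040296, -0.015360))
  m=0: (0.602427, -0.000000) × (0.392516, 0.000000) = (0.236462, 0.000000)  (running Σ = (0.196166, -0.015360))
  m=1: (-0.130900, 0.014684) × (0.323889, -0.086853) = (-0.041122, 0.016125)  (running Σ = (0.155044, 0.000765))
  m=2: (0.011289, -0.002565) × (0.084221, -0.048669) = (0.000826, -0.000765)  (running Σ = (0.155870, 0.000000))
Accumulated sum (0.155870, 0.000000); after 4π/(2l+1) scaling, (0.391744, 0.000000) ⇒ P_2 = 0.391744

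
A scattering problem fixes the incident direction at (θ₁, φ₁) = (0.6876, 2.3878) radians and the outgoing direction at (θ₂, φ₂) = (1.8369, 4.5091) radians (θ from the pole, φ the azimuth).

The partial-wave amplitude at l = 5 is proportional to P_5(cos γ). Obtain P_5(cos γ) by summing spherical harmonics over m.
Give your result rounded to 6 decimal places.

Term-by-term m-sum for l=5 (normalisation 4π/11 = 1.142397):
  m=-5: Y*=(0.038698, -0.028060)  Y=(-0.329896, 0.204241)  product (-0.007035, 0.017160)
  m=-4: Y*=(-0.182576, -0.023205)  Y=(-0.229826, -0.242952)  product (0.036323, 0.049690)
  m=-3: Y*=(0.246459, 0.298263)  Y=(-0.067193, 0.096166)  product (-0.045243, 0.003660)
  m=-2: Y*=(0.026378, -0.416750)  Y=(-0.301987, -0.130026)  product (-0.062154, 0.122423)
  m=-1: Y*=(-0.019050, 0.017883)  Y=(-0.008251, 0.040027)  product (-0.000559, -0.000910)
  m=+0: Y*=(-0.391808, -0.000000)  Y=(-0.321709, 0.000000)  product (0.126048, 0.000000)
  m=+1: Y*=(0.019050, 0.017883)  Y=(0.008251, 0.040027)  product (-0.000559, 0.000910)
  m=+2: Y*=(0.026378, 0.416750)  Y=(-0.301987, 0.130026)  product (-0.062154, -0.122423)
  m=+3: Y*=(-0.246459, 0.298263)  Y=(0.067193, 0.096166)  product (-0.045243, -0.003660)
  m=+4: Y*=(-0.182576, 0.023205)  Y=(-0.229826, 0.242952)  product (0.036323, -0.049690)
  m=+5: Y*=(-0.038698, -0.028060)  Y=(0.329896, 0.204241)  product (-0.007035, -0.017160)
Total Σ_m = (-0.031289, 0.000000). Multiply by 1.142397: (-0.035745, 0.000000). P_5(cos γ) = -0.035745

-0.035745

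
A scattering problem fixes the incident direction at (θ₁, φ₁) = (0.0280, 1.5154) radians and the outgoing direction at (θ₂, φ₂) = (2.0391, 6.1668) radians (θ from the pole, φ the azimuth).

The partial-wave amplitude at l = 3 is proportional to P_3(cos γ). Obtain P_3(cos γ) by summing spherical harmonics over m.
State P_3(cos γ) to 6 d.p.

0.447112

Summing Y*_{l m}(θ₁,φ₁)·Y_{l m}(θ₂,φ₂) over m ∈ [−3, 3]; prefactor 4π/(2·3+1) = 1.795196:
  m=-3: Y*=(-0.000002, -0.000009)  Y=(0.278564, 0.101417)  product (0.000000, -0.000003)
  m=-2: Y*=(-0.000796, 0.000089)  Y=(-0.357407, -0.084730)  product (0.000292, 0.000036)
  m=-1: Y*=(0.002002, 0.036101)  Y=(0.005353, 0.000626)  product (-0.000012, 0.000195)
  m=+0: Y*=(0.744598, -0.000000)  Y=(0.333736, 0.000000)  product (0.248499, 0.000000)
  m=+1: Y*=(-0.002002, 0.036101)  Y=(-0.005353, 0.000626)  product (-0.000012, -0.000195)
  m=+2: Y*=(-0.000796, -0.000089)  Y=(-0.357407, 0.084730)  product (0.000292, -0.000036)
  m=+3: Y*=(0.000002, -0.000009)  Y=(-0.278564, 0.101417)  product (0.000000, 0.000003)
Total Σ_m = (0.249060, 0.000000). Multiply by 1.795196: (0.447112, 0.000000). P_3(cos γ) = 0.447112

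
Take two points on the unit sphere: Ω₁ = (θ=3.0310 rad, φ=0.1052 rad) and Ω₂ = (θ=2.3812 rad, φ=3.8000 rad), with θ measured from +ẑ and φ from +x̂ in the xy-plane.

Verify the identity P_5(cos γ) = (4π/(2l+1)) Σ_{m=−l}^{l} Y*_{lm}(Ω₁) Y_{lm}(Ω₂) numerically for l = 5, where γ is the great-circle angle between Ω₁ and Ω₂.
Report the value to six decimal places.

-0.282203

Summing Y*_{l m}(θ₁,φ₁)·Y_{l m}(θ₂,φ₂) over m ∈ [−5, 5]; prefactor 4π/(2·5+1) = 1.142397:
  m=-5: Y*=+0.000007+0.000004i  Y=+0.071360-0.010817i  product +0.000001+0.000000i
  m=-4: Y*=-0.000198-0.000088i  Y=+0.209651+0.116710i  product -0.000031-0.000042i
  m=-3: Y*=+0.003488+0.001139i  Y=+0.166000+0.387833i  product +0.000137+0.001542i
  m=-2: Y*=-0.039397-0.008414i  Y=-0.084269+0.324626i  product +0.006051-0.012080i
  m=-1: Y*=+0.269346+0.028440i  Y=+0.098109-0.075893i  product +0.028584-0.017651i
  m=+0: Y*=-0.851685-0.000000i  Y=+0.371628+0.000000i  product -0.316510-0.000000i
  m=+1: Y*=-0.269346+0.028440i  Y=-0.098109-0.075893i  product +0.028584+0.017651i
  m=+2: Y*=-0.039397+0.008414i  Y=-0.084269-0.324626i  product +0.006051+0.012080i
  m=+3: Y*=-0.003488+0.001139i  Y=-0.166000+0.387833i  product +0.000137-0.001542i
  m=+4: Y*=-0.000198+0.000088i  Y=+0.209651-0.116710i  product -0.000031+0.000042i
  m=+5: Y*=-0.000007+0.000004i  Y=-0.071360-0.010817i  product +0.000001-0.000000i
Σ over m = -0.247027-0.000000i; ×(4π/11) → -0.282203-0.000000i. Real part: -0.282203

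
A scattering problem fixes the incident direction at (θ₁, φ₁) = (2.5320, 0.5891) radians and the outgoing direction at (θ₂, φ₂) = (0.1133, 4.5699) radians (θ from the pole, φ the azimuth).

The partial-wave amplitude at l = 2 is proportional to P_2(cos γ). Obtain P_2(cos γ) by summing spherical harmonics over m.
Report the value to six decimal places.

Term-by-term m-sum for l=2 (normalisation 4π/5 = 2.513274):
  m=-2: Y*=0.04844 + 0.11699j  Y=-0.00474 - 0.00139j  product -0.00007 - 0.00062j
  m=-1: Y*=-0.30152 - 0.20149j  Y=-0.01232 + 0.08590j  product 0.02102 - 0.02342j
  m=+0: Y*=0.32063 + 0.00000j  Y=0.61869 + 0.00000j  product 0.19837 + 0.00000j
  m=+1: Y*=0.30152 - 0.20149j  Y=0.01232 + 0.08590j  product 0.02102 + 0.02342j
  m=+2: Y*=0.04844 - 0.11699j  Y=-0.00474 + 0.00139j  product -0.00007 + 0.00062j
Total Σ_m = 0.24029 + 0.00000j. Multiply by 2.513274: 0.60390 + 0.00000j. P_2(cos γ) = 0.603904

0.603904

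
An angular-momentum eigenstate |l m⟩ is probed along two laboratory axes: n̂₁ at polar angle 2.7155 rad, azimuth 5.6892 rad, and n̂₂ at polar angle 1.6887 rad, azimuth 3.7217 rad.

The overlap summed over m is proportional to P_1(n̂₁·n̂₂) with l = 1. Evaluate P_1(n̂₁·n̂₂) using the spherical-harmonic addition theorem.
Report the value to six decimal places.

-0.051475

Term-by-term m-sum for l=1 (normalisation 4π/3 = 4.188790):
  [-1]  conj(Y_{1,-1})(Ω₁) = (0.118339, -0.079920) ; Y_{1,-1}(Ω₂) = (-0.286966, 0.188055) ; Δ = (-0.018930, 0.045189)
  [+0]  conj(Y_{1,0})(Ω₁) = (-0.444915, -0.000000) ; Y_{1,0}(Ω₂) = (-0.057475, 0.000000) ; Δ = (0.025571, 0.000000)
  [+1]  conj(Y_{1,1})(Ω₁) = (-0.118339, -0.079920) ; Y_{1,1}(Ω₂) = (0.286966, 0.188055) ; Δ = (-0.018930, -0.045189)
Total Σ_m = (-0.012289, 0.000000). Multiply by 4.188790: (-0.051475, 0.000000). P_1(cos γ) = -0.051475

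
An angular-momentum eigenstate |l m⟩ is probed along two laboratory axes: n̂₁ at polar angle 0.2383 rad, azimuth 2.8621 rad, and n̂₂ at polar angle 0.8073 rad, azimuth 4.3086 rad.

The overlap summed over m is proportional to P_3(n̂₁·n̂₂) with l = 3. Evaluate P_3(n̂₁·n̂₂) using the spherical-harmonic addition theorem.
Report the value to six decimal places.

-0.207357

Term-by-term m-sum for l=3 (normalisation 4π/7 = 1.795196):
  [-3]  conj(Y_{3,-3})(Ω₁) = (-0.003669, 0.004081) ; Y_{3,-3}(Ω₂) = (0.147253, -0.055331) ; Δ = (-0.000314, 0.000804)
  [-2]  conj(Y_{3,-2})(Ω₁) = (0.046913, -0.029346) ; Y_{3,-2}(Ω₂) = (-0.254932, -0.266500) ; Δ = (-0.019780, -0.005021)
  [-1]  conj(Y_{3,-1})(Ω₁) = (-0.272878, 0.078317) ; Y_{3,-1}(Ω₂) = (-0.127557, 0.298541) ; Δ = (0.011426, -0.091455)
  [+0]  conj(Y_{3,0})(Ω₁) = (0.624232, -0.000000) ; Y_{3,0}(Ω₂) = (-0.157265, 0.000000) ; Δ = (-0.098170, 0.000000)
  [+1]  conj(Y_{3,1})(Ω₁) = (0.272878, 0.078317) ; Y_{3,1}(Ω₂) = (0.127557, 0.298541) ; Δ = (0.011426, 0.091455)
  [+2]  conj(Y_{3,2})(Ω₁) = (0.046913, 0.029346) ; Y_{3,2}(Ω₂) = (-0.254932, 0.266500) ; Δ = (-0.019780, 0.005021)
  [+3]  conj(Y_{3,3})(Ω₁) = (0.003669, 0.004081) ; Y_{3,3}(Ω₂) = (-0.147253, -0.055331) ; Δ = (-0.000314, -0.000804)
Accumulated sum (-0.115507, -0.000000); after 4π/(2l+1) scaling, (-0.207357, -0.000000) ⇒ P_3 = -0.207357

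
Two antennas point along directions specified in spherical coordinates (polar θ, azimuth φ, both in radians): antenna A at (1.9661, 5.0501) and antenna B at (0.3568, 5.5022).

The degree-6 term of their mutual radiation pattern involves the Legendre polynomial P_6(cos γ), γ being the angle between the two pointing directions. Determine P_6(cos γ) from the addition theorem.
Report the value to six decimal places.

-0.280026

Term-by-term m-sum for l=6 (normalisation 4π/13 = 0.966644):
  m=-6: 0.13129 - 0.26804j × -0.00002 - 0.00088j = -0.00024 - 0.00011j  (running Σ = -0.00024 - 0.00011j)
  m=-5: -0.42843 - 0.05069j × -0.00589 - 0.00564j = 0.00224 + 0.00271j  (running Σ = 0.00200 + 0.00260j)
  m=-4: 0.03564 + 0.15943j × -0.04597 + 0.00081j = -0.00177 - 0.00730j  (running Σ = 0.00023 - 0.00470j)
  m=-3: -0.22899 + 0.14282j × -0.12081 + 0.12405j = 0.00995 - 0.04566j  (running Σ = 0.01018 - 0.05036j)
  m=-2: 0.20428 + 0.16365j × 0.00373 + 0.42256j = -0.06839 + 0.08693j  (running Σ = -0.05821 + 0.03657j)
  m=-1: -0.06194 + 0.17639j × 0.39255 + 0.38910j = -0.09295 + 0.04514j  (running Σ = -0.15116 + 0.08171j)
  m=0: 0.27951 + 0.00000j × 0.04521 + 0.00000j = 0.01264 + 0.00000j  (running Σ = -0.13853 + 0.08171j)
  m=1: 0.06194 + 0.17639j × -0.39255 + 0.38910j = -0.09295 - 0.04514j  (running Σ = -0.23148 + 0.03657j)
  m=2: 0.20428 - 0.16365j × 0.00373 - 0.42256j = -0.06839 - 0.08693j  (running Σ = -0.29987 - 0.05036j)
  m=3: 0.22899 + 0.14282j × 0.12081 + 0.12405j = 0.00995 + 0.04566j  (running Σ = -0.28992 - 0.00470j)
  m=4: 0.03564 - 0.15943j × -0.04597 - 0.00081j = -0.00177 + 0.00730j  (running Σ = -0.29169 + 0.00260j)
  m=5: 0.42843 - 0.05069j × 0.00589 - 0.00564j = 0.00224 - 0.00271j  (running Σ = -0.28945 - 0.00011j)
  m=6: 0.13129 + 0.26804j × -0.00002 + 0.00088j = -0.00024 + 0.00011j  (running Σ = -0.28969 - 0.00000j)
Total Σ_m = -0.28969 - 0.00000j. Multiply by 0.966644: -0.28003 - 0.00000j. P_6(cos γ) = -0.280026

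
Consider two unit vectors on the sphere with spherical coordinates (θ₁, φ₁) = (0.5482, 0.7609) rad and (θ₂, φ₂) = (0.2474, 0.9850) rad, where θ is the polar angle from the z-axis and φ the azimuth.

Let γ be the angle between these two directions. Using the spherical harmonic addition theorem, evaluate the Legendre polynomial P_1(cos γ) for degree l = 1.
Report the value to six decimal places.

0.951909

Addition theorem: P_1(cos γ) = (4π/3) Σ_m Y*_{lm}(Ω₁) Y_{lm}(Ω₂), m = −1…1:
  m=-1: Y*=0.13040 + 0.12416j  Y=0.04678 - 0.07050j  product 0.01485 - 0.00339j
  m=+0: Y*=0.41700 + 0.00000j  Y=0.47373 + 0.00000j  product 0.19755 + 0.00000j
  m=+1: Y*=-0.13040 + 0.12416j  Y=-0.04678 - 0.07050j  product 0.01485 + 0.00339j
Total Σ_m = 0.22725 + 0.00000j. Multiply by 4.188790: 0.95191 + 0.00000j. P_1(cos γ) = 0.951909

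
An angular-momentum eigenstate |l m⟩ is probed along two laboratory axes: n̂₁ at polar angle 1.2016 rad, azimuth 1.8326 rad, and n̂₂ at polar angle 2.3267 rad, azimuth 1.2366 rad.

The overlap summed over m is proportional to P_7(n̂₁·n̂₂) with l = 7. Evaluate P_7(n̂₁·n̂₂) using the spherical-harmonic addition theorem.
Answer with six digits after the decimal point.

Term-by-term m-sum for l=7 (normalisation 4π/15 = 0.837758):
  m=-7: (0.296394, 0.079428) × (-0.038827, -0.037543) = (-0.008526, -0.014211)  (running Σ = (-0.008526, -0.014211))
  m=-6: (0.000011, -0.444259) × (-0.080173, 0.172811) = (0.076772, 0.035620)  (running Σ = (0.068246, 0.021408))
  m=-5: (-0.173271, 0.046424) × (0.381079, 0.038307) = (-0.067808, 0.011054)  (running Σ = (0.000437, 0.032462))
  m=-4: (-0.130928, -0.226783) × (-0.101993, -0.427862) = (-0.083678, 0.079149)  (running Σ = (-0.083241, 0.111611))
  m=-3: (-0.201147, 0.201141) × (-0.129497, 0.082676) = (0.009418, -0.042677)  (running Σ = (-0.073823, 0.068934))
  m=-2: (-0.131855, -0.076128) × (-0.227379, -0.179548) = (0.016312, 0.040984)  (running Σ = (-0.057510, 0.109918))
  m=-1: (-0.079146, 0.295371) × (-0.097256, 0.280100) = (-0.075036, -0.050895)  (running Σ = (-0.132546, 0.059023))
  m=0: (-0.117887, -0.000000) × (-0.209798, 0.000000) = (0.024733, 0.000000)  (running Σ = (-0.107814, 0.059023))
  m=1: (0.079146, 0.295371) × (0.097256, 0.280100) = (-0.075036, 0.050895)  (running Σ = (-0.182850, 0.109918))
  m=2: (-0.131855, 0.076128) × (-0.227379, 0.179548) = (0.016312, -0.040984)  (running Σ = (-0.166537, 0.068934))
  m=3: (0.201147, 0.201141) × (0.129497, 0.082676) = (0.009418, 0.042677)  (running Σ = (-0.157119, 0.111611))
  m=4: (-0.130928, 0.226783) × (-0.101993, 0.427862) = (-0.083678, -0.079149)  (running Σ = (-0.240797, 0.032462))
  m=5: (0.173271, 0.046424) × (-0.381079, 0.038307) = (-0.067808, -0.011054)  (running Σ = (-0.308605, 0.021408))
  m=6: (0.000011, 0.444259) × (-0.080173, -0.172811) = (0.076772, -0.035620)  (running Σ = (-0.231834, -0.014211))
  m=7: (-0.296394, 0.079428) × (0.038827, -0.037543) = (-0.008526, 0.014211)  (running Σ = (-0.240360, 0.000000))
Total Σ_m = (-0.240360, 0.000000). Multiply by 0.837758: (-0.201364, 0.000000). P_7(cos γ) = -0.201364

-0.201364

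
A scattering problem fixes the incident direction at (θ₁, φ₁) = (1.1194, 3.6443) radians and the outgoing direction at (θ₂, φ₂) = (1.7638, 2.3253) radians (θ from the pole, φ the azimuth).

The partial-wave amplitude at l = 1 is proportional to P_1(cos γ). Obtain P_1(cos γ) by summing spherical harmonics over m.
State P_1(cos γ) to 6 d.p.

0.136356

Expand P_1 via completeness: Σ_{m} conj(Y_{1,m}) at Ω₁ times Y_{1,m} at Ω₂ —
  m=-1: Y*=-0.272426-0.149786i  Y=-0.232245-0.247057i  product +0.026264+0.102092i
  m=+0: Y*=+0.213139-0.000000i  Y=-0.093718+0.000000i  product -0.019975+0.000000i
  m=+1: Y*=+0.272426-0.149786i  Y=+0.232245-0.247057i  product +0.026264-0.102092i
Accumulated sum +0.032553+0.000000i; after 4π/(2l+1) scaling, +0.136356+0.000000i ⇒ P_1 = 0.136356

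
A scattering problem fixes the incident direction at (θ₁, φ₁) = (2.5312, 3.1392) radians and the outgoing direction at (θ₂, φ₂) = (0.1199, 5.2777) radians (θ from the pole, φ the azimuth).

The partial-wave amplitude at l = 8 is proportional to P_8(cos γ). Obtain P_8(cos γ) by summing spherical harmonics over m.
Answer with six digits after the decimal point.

-0.272892

Term-by-term m-sum for l=8 (normalisation 4π/17 = 0.739198):
  [-8]  conj(Y_{8,-8})(Ω₁) = 0.00600 - 0.00011j ; Y_{8,-8}(Ω₂) = -0.00000 + 0.00000j ; Δ = -0.00000 + 0.00000j
  [-7]  conj(Y_{8,-7})(Ω₁) = 0.03434 - 0.00058j ; Y_{8,-7}(Ω₂) = 0.00000 + 0.00000j ; Δ = 0.00000 + 0.00000j
  [-6]  conj(Y_{8,-6})(Ω₁) = 0.12109 - 0.00174j ; Y_{8,-6}(Ω₂) = 0.00001 - 0.00000j ; Δ = 0.00000 - 0.00000j
  [-5]  conj(Y_{8,-5})(Ω₁) = 0.29152 - 0.00349j ; Y_{8,-5}(Ω₂) = 0.00007 - 0.00022j ; Δ = 0.00002 - 0.00006j
  [-4]  conj(Y_{8,-4})(Ω₁) = 0.46912 - 0.00449j ; Y_{8,-4}(Ω₂) = -0.00170 - 0.00206j ; Δ = -0.00081 - 0.00096j
  [-3]  conj(Y_{8,-3})(Ω₁) = 0.42125 - 0.00302j ; Y_{8,-3}(Ω₂) = -0.02248 + 0.00283j ; Δ = -0.00946 + 0.00126j
  [-2]  conj(Y_{8,-2})(Ω₁) = -0.00253 + 0.00001j ; Y_{8,-2}(Ω₂) = -0.05809 + 0.12333j ; Δ = 0.00015 - 0.00031j
  [-1]  conj(Y_{8,-1})(Ω₁) = -0.41078 + 0.00098j ; Y_{8,-1}(Ω₂) = 0.27800 + 0.43823j ; Δ = -0.11463 - 0.17974j
  [+0]  conj(Y_{8,0})(Ω₁) = -0.13592 + 0.00000j ; Y_{8,0}(Ω₂) = 0.88089 + 0.00000j ; Δ = -0.11973 + 0.00000j
  [+1]  conj(Y_{8,1})(Ω₁) = 0.41078 + 0.00098j ; Y_{8,1}(Ω₂) = -0.27800 + 0.43823j ; Δ = -0.11463 + 0.17974j
  [+2]  conj(Y_{8,2})(Ω₁) = -0.00253 - 0.00001j ; Y_{8,2}(Ω₂) = -0.05809 - 0.12333j ; Δ = 0.00015 + 0.00031j
  [+3]  conj(Y_{8,3})(Ω₁) = -0.42125 - 0.00302j ; Y_{8,3}(Ω₂) = 0.02248 + 0.00283j ; Δ = -0.00946 - 0.00126j
  [+4]  conj(Y_{8,4})(Ω₁) = 0.46912 + 0.00449j ; Y_{8,4}(Ω₂) = -0.00170 + 0.00206j ; Δ = -0.00081 + 0.00096j
  [+5]  conj(Y_{8,5})(Ω₁) = -0.29152 - 0.00349j ; Y_{8,5}(Ω₂) = -0.00007 - 0.00022j ; Δ = 0.00002 + 0.00006j
  [+6]  conj(Y_{8,6})(Ω₁) = 0.12109 + 0.00174j ; Y_{8,6}(Ω₂) = 0.00001 + 0.00000j ; Δ = 0.00000 + 0.00000j
  [+7]  conj(Y_{8,7})(Ω₁) = -0.03434 - 0.00058j ; Y_{8,7}(Ω₂) = -0.00000 + 0.00000j ; Δ = 0.00000 - 0.00000j
  [+8]  conj(Y_{8,8})(Ω₁) = 0.00600 + 0.00011j ; Y_{8,8}(Ω₂) = -0.00000 - 0.00000j ; Δ = -0.00000 - 0.00000j
Σ over m = -0.36917 - 0.00000j; ×(4π/17) → -0.27289 - 0.00000j. Real part: -0.272892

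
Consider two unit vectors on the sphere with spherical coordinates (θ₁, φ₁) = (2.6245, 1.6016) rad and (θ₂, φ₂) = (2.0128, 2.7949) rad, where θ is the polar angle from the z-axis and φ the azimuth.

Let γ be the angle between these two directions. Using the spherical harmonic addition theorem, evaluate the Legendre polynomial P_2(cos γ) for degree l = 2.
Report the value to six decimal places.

Summing Y*_{l m}(θ₁,φ₁)·Y_{l m}(θ₂,φ₂) over m ∈ [−2, 2]; prefactor 4π/(2·2+1) = 2.513274:
  m=-2: Y*=(-0.094221, -0.005812)  Y=(0.242722, 0.201712)  product (-0.021697, -0.020416)
  m=-1: Y*=(0.010225, -0.331824)  Y=(0.280928, 0.101495)  product (0.036551, -0.092181)
  m=+0: Y*=(0.399550, -0.000000)  Y=(-0.142269, 0.000000)  product (-0.056844, 0.000000)
  m=+1: Y*=(-0.010225, -0.331824)  Y=(-0.280928, 0.101495)  product (0.036551, 0.092181)
  m=+2: Y*=(-0.094221, 0.005812)  Y=(0.242722, -0.201712)  product (-0.021697, 0.020416)
Σ over m = (-0.027136, 0.000000); ×(4π/5) → (-0.068200, 0.000000). Real part: -0.068200

-0.068200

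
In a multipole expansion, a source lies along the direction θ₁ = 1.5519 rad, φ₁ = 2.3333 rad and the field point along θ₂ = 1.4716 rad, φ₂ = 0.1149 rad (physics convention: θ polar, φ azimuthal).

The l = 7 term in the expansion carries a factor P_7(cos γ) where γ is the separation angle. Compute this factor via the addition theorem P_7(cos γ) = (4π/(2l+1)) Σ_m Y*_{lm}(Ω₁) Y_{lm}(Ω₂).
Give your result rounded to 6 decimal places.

Term-by-term m-sum for l=7 (normalisation 4π/15 = 0.837758):
  m=-7: -0.40497 - 0.29226j × 0.33507 - 0.34799j = -0.23740 + 0.04299j  (running Σ = -0.23740 + 0.04299j)
  m=-6: 0.00484 + 0.03498j × 0.13881 - 0.11442j = 0.00467 + 0.00430j  (running Σ = -0.23272 + 0.04730j)
  m=-5: -0.22686 + 0.28581j × -0.26221 + 0.16974j = 0.01097 - 0.11345j  (running Σ = -0.22175 - 0.06615j)
  m=-4: 0.04133 - 0.00380j × -0.18345 + 0.09080j = -0.00724 + 0.00445j  (running Σ = -0.22899 - 0.06170j)
  m=-3: 0.24814 + 0.21620j × 0.24279 - 0.08717j = 0.07909 + 0.03086j  (running Σ = -0.14989 - 0.03084j)
  m=-2: -0.00202 - 0.04417j × 0.20818 - 0.04870j = -0.00257 - 0.00910j  (running Σ = -0.15247 - 0.03994j)
  m=-1: 0.21844 - 0.22868j × -0.23508 + 0.02713j = -0.04515 + 0.05968j  (running Σ = -0.19761 + 0.01975j)
  m=0: -0.04501 + 0.00000j × -0.21624 + 0.00000j = 0.00973 + 0.00000j  (running Σ = -0.18788 + 0.01975j)
  m=1: -0.21844 - 0.22868j × 0.23508 + 0.02713j = -0.04515 - 0.05968j  (running Σ = -0.23303 - 0.03994j)
  m=2: -0.00202 + 0.04417j × 0.20818 + 0.04870j = -0.00257 + 0.00910j  (running Σ = -0.23560 - 0.03084j)
  m=3: -0.24814 + 0.21620j × -0.24279 - 0.08717j = 0.07909 - 0.03086j  (running Σ = -0.15651 - 0.06170j)
  m=4: 0.04133 + 0.00380j × -0.18345 - 0.09080j = -0.00724 - 0.00445j  (running Σ = -0.16374 - 0.06615j)
  m=5: 0.22686 + 0.28581j × 0.26221 + 0.16974j = 0.01097 + 0.11345j  (running Σ = -0.15277 + 0.04730j)
  m=6: 0.00484 - 0.03498j × 0.13881 + 0.11442j = 0.00467 - 0.00430j  (running Σ = -0.14810 + 0.04299j)
  m=7: 0.40497 - 0.29226j × -0.33507 - 0.34799j = -0.23740 - 0.04299j  (running Σ = -0.38549 + 0.00000j)
Σ over m = -0.38549 + 0.00000j; ×(4π/15) → -0.32295 + 0.00000j. Real part: -0.322950

-0.322950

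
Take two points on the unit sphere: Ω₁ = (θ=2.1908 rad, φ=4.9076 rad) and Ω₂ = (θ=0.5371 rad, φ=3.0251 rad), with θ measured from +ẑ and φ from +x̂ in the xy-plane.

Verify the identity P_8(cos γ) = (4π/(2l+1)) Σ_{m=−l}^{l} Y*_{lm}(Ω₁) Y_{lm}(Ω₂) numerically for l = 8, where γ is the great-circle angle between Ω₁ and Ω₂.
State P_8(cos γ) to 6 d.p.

Expand P_8 via completeness: Σ_{m} conj(Y_{8,m}) at Ω₁ times Y_{8,m} at Ω₂ —
  [-8]  conj(Y_{8,-8})(Ω₁) = +0.000904+0.099224i ; Y_{8,-8}(Ω₂) = +0.001443+0.001943i ; Δ = -0.000192+0.000145i
  [-7]  conj(Y_{8,-7})(Ω₁) = +0.277468-0.057494i ; Y_{8,-7}(Ω₂) = -0.011147-0.011838i ; Δ = -0.003773-0.002644i
  [-6]  conj(Y_{8,-6})(Ω₁) = -0.172948-0.409596i ; Y_{8,-6}(Ω₂) = +0.052073+0.043768i ; Δ = +0.008921-0.028898i
  [-5]  conj(Y_{8,-5})(Ω₁) = -0.288456+0.195124i ; Y_{8,-5}(Ω₂) = -0.165161-0.108791i ; Δ = +0.068869-0.000846i
  [-4]  conj(Y_{8,-4})(Ω₁) = -0.038927-0.038574i ; Y_{8,-4}(Ω₂) = +0.356839+0.179457i ; Δ = -0.006968-0.020751i
  [-3]  conj(Y_{8,-3})(Ω₁) = -0.201532+0.303855i ; Y_{8,-3}(Ω₂) = -0.477880-0.174157i ; Δ = +0.149226-0.110108i
  [-2]  conj(Y_{8,-2})(Ω₁) = +0.129460+0.053279i ; Y_{8,-2}(Ω₂) = +0.243222+0.057715i ; Δ = +0.028412+0.020430i
  [-1]  conj(Y_{8,-1})(Ω₁) = -0.059406+0.300443i ; Y_{8,-1}(Ω₂) = +0.291200+0.034077i ; Δ = -0.027537+0.085465i
  [+0]  conj(Y_{8,0})(Ω₁) = +0.189571-0.000000i ; Y_{8,0}(Ω₂) = -0.362526+0.000000i ; Δ = -0.068724+0.000000i
  [+1]  conj(Y_{8,1})(Ω₁) = +0.059406+0.300443i ; Y_{8,1}(Ω₂) = -0.291200+0.034077i ; Δ = -0.027537-0.085465i
  [+2]  conj(Y_{8,2})(Ω₁) = +0.129460-0.053279i ; Y_{8,2}(Ω₂) = +0.243222-0.057715i ; Δ = +0.028412-0.020430i
  [+3]  conj(Y_{8,3})(Ω₁) = +0.201532+0.303855i ; Y_{8,3}(Ω₂) = +0.477880-0.174157i ; Δ = +0.149226+0.110108i
  [+4]  conj(Y_{8,4})(Ω₁) = -0.038927+0.038574i ; Y_{8,4}(Ω₂) = +0.356839-0.179457i ; Δ = -0.006968+0.020751i
  [+5]  conj(Y_{8,5})(Ω₁) = +0.288456+0.195124i ; Y_{8,5}(Ω₂) = +0.165161-0.108791i ; Δ = +0.068869+0.000846i
  [+6]  conj(Y_{8,6})(Ω₁) = -0.172948+0.409596i ; Y_{8,6}(Ω₂) = +0.052073-0.043768i ; Δ = +0.008921+0.028898i
  [+7]  conj(Y_{8,7})(Ω₁) = -0.277468-0.057494i ; Y_{8,7}(Ω₂) = +0.011147-0.011838i ; Δ = -0.003773+0.002644i
  [+8]  conj(Y_{8,8})(Ω₁) = +0.000904-0.099224i ; Y_{8,8}(Ω₂) = +0.001443-0.001943i ; Δ = -0.000192-0.000145i
Accumulated sum +0.365193-0.000000i; after 4π/(2l+1) scaling, +0.269950-0.000000i ⇒ P_8 = 0.269950

0.269950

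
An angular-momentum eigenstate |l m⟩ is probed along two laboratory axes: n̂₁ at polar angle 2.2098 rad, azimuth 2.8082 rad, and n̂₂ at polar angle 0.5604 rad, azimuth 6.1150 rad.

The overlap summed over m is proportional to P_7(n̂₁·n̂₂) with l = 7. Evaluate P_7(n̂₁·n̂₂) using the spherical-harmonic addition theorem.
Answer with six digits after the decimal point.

0.229151

Summing Y*_{l m}(θ₁,φ₁)·Y_{l m}(θ₂,φ₂) over m ∈ [−7, 7]; prefactor 4π/(2·7+1) = 0.837758:
  m=-7: Y*=(0.074192, 0.077599)  Y=(0.002298, 0.005535)  product (-0.000259, 0.000589)
  m=-6: Y*=(0.124301, 0.271348)  Y=(0.019034, 0.030246)  product (-0.005841, 0.008924)
  m=-5: Y*=(0.042546, 0.441055)  Y=(0.086433, 0.096607)  product (-0.038932, 0.042232)
  m=-4: Y*=(-0.069341, 0.286796)  Y=(0.245527, 0.195617)  product (-0.073127, 0.056852)
  m=-3: Y*=(0.073678, -0.114791)  Y=(0.425527, 0.234990)  product (0.058326, -0.031533)
  m=-2: Y*=(0.285082, -0.224369)  Y=(0.342493, 0.119756)  product (0.124508, -0.042705)
  m=-1: Y*=(0.014619, -0.005063)  Y=(-0.150857, -0.025614)  product (-0.002335, 0.000389)
  m=+0: Y*=(-0.353176, -0.000000)  Y=(-0.421460, 0.000000)  product (0.148849, 0.000000)
  m=+1: Y*=(-0.014619, -0.005063)  Y=(0.150857, -0.025614)  product (-0.002335, -0.000389)
  m=+2: Y*=(0.285082, 0.224369)  Y=(0.342493, -0.119756)  product (0.124508, 0.042705)
  m=+3: Y*=(-0.073678, -0.114791)  Y=(-0.425527, 0.234990)  product (0.058326, 0.031533)
  m=+4: Y*=(-0.069341, -0.286796)  Y=(0.245527, -0.195617)  product (-0.073127, -0.056852)
  m=+5: Y*=(-0.042546, 0.441055)  Y=(-0.086433, 0.096607)  product (-0.038932, -0.042232)
  m=+6: Y*=(0.124301, -0.271348)  Y=(0.019034, -0.030246)  product (-0.005841, -0.008924)
  m=+7: Y*=(-0.074192, 0.077599)  Y=(-0.002298, 0.005535)  product (-0.000259, -0.000589)
Σ over m = (0.273529, -0.000000); ×(4π/15) → (0.229151, -0.000000). Real part: 0.229151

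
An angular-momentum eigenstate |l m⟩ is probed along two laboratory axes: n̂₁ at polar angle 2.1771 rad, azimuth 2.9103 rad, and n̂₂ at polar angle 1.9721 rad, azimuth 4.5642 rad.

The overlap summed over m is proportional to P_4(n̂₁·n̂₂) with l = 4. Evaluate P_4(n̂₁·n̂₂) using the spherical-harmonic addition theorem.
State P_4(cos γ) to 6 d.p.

Summing Y*_{l m}(θ₁,φ₁)·Y_{l m}(θ₂,φ₂) over m ∈ [−4, 4]; prefactor 4π/(2·4+1) = 1.396263:
  [-4]  conj(Y_{4,-4})(Ω₁) = +0.121424-0.161184i ; Y_{4,-4}(Ω₂) = +0.263576+0.177533i ; Δ = +0.060620-0.020927i
  [-3]  conj(Y_{4,-3})(Ω₁) = +0.304278-0.253122i ; Y_{4,-3}(Ω₂) = -0.164031+0.344334i ; Δ = +0.037247+0.146293i
  [-2]  conj(Y_{4,-2})(Ω₁) = +0.257342-0.128330i ; Y_{4,-2}(Ω₂) = -0.018458-0.005637i ; Δ = -0.005473+0.000918i
  [-1]  conj(Y_{4,-1})(Ω₁) = -0.156770+0.036920i ; Y_{4,-1}(Ω₂) = -0.048524+0.325047i ; Δ = -0.004394-0.052749i
  [+0]  conj(Y_{4,0})(Ω₁) = -0.322754-0.000000i ; Y_{4,0}(Ω₂) = -0.080676+0.000000i ; Δ = +0.026038+0.000000i
  [+1]  conj(Y_{4,1})(Ω₁) = +0.156770+0.036920i ; Y_{4,1}(Ω₂) = +0.048524+0.325047i ; Δ = -0.004394+0.052749i
  [+2]  conj(Y_{4,2})(Ω₁) = +0.257342+0.128330i ; Y_{4,2}(Ω₂) = -0.018458+0.005637i ; Δ = -0.005473-0.000918i
  [+3]  conj(Y_{4,3})(Ω₁) = -0.304278-0.253122i ; Y_{4,3}(Ω₂) = +0.164031+0.344334i ; Δ = +0.037247-0.146293i
  [+4]  conj(Y_{4,4})(Ω₁) = +0.121424+0.161184i ; Y_{4,4}(Ω₂) = +0.263576-0.177533i ; Δ = +0.060620+0.020927i
Σ over m = +0.202039+0.000000i; ×(4π/9) → +0.282099+0.000000i. Real part: 0.282099

0.282099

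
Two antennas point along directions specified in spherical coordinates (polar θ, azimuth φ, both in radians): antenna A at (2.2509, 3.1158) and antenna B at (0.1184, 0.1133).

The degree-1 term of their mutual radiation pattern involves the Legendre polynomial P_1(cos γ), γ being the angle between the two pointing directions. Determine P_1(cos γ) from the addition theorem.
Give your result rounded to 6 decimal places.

-0.715426

Expand P_1 via completeness: Σ_{m} conj(Y_{1,m}) at Ω₁ times Y_{1,m} at Ω₂ —
  m=-1: Y*=-0.26853 + 0.00693j  Y=0.04055 - 0.00461j  product -0.01086 + 0.00152j
  m=+0: Y*=-0.30727 + 0.00000j  Y=0.48518 + 0.00000j  product -0.14908 + 0.00000j
  m=+1: Y*=0.26853 + 0.00693j  Y=-0.04055 - 0.00461j  product -0.01086 - 0.00152j
Σ over m = -0.17080 + 0.00000j; ×(4π/3) → -0.71543 + 0.00000j. Real part: -0.715426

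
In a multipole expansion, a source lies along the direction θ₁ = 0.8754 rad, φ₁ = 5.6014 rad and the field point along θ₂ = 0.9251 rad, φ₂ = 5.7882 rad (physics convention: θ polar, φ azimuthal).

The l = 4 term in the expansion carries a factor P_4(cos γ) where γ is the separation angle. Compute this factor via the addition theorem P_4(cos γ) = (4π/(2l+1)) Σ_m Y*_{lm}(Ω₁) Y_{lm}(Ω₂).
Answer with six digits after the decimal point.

Summing Y*_{l m}(θ₁,φ₁)·Y_{l m}(θ₂,φ₂) over m ∈ [−4, 4]; prefactor 4π/(2·4+1) = 1.396263:
  m=-4: (-0.140773, -0.061931) × (-0.071636, 0.165206) = (0.020316, -0.018820)  (running Σ = (0.020316, -0.018820))
  m=-3: (-0.165862, -0.322868) × (0.032899, 0.382321) = (0.117982, -0.074035)  (running Σ = (0.138298, -0.092855))
  m=-2: (0.076012, -0.361540) × (0.179705, 0.273795) = (0.112648, -0.044159)  (running Σ = (0.250946, -0.137014))
  m=-1: (-0.022879, 0.018569) × (-0.093085, -0.050248) = (0.003063, -0.000579)  (running Σ = (0.254008, -0.137593))
  m=0: (-0.361482, -0.000000) × (-0.346338, 0.000000) = (0.125195, 0.000000)  (running Σ = (0.379203, -0.137593))
  m=1: (0.022879, 0.018569) × (0.093085, -0.050248) = (0.003063, 0.000579)  (running Σ = (0.382266, -0.137014))
  m=2: (0.076012, 0.361540) × (0.179705, -0.273795) = (0.112648, 0.044159)  (running Σ = (0.494914, -0.092855))
  m=3: (0.165862, -0.322868) × (-0.032899, 0.382321) = (0.117982, 0.074035)  (running Σ = (0.612896, -0.018820))
  m=4: (-0.140773, 0.061931) × (-0.071636, -0.165206) = (0.020316, 0.018820)  (running Σ = (0.633212, 0.000000))
Σ over m = (0.633212, 0.000000); ×(4π/9) → (0.884131, 0.000000). Real part: 0.884131

0.884131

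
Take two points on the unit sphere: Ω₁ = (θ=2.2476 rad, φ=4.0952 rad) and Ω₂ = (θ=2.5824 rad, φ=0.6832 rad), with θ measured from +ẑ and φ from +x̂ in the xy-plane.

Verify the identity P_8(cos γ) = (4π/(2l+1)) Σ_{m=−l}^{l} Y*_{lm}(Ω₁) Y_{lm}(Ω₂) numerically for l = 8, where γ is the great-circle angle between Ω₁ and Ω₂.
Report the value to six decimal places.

0.117083

Term-by-term m-sum for l=8 (normalisation 4π/17 = 0.739198):
  m=-8: Y*=0.01570 + 0.06854j  Y=0.00221 + 0.00236j  product -0.00013 + 0.00019j
  m=-7: Y*=0.20882 + 0.08634j  Y=-0.00145 - 0.02062j  product 0.00148 - 0.00443j
  m=-6: Y*=0.34929 - 0.21974j  Y=-0.04722 + 0.06710j  product -0.00175 + 0.03381j
  m=-5: Y*=0.02352 - 0.42224j  Y=0.21686 - 0.06105j  product -0.02068 - 0.09300j
  m=-4: Y*=-0.07843 - 0.06250j  Y=-0.39041 - 0.16913j  product 0.02005 + 0.03766j
  m=-3: Y*=0.29833 - 0.08603j  Y=0.22687 + 0.43705j  product 0.10528 + 0.11086j
  m=-2: Y*=0.09238 - 0.26415j  Y=0.03561 - 0.17179j  product -0.04209 - 0.02528j
  m=-1: Y*=0.11228 + 0.15821j  Y=0.26688 - 0.21723j  product 0.06433 + 0.01783j
  m=+0: Y*=0.31266 + 0.00000j  Y=-0.30259 + 0.00000j  product -0.09461 + 0.00000j
  m=+1: Y*=-0.11228 + 0.15821j  Y=-0.26688 - 0.21723j  product 0.06433 - 0.01783j
  m=+2: Y*=0.09238 + 0.26415j  Y=0.03561 + 0.17179j  product -0.04209 + 0.02528j
  m=+3: Y*=-0.29833 - 0.08603j  Y=-0.22687 + 0.43705j  product 0.10528 - 0.11086j
  m=+4: Y*=-0.07843 + 0.06250j  Y=-0.39041 + 0.16913j  product 0.02005 - 0.03766j
  m=+5: Y*=-0.02352 - 0.42224j  Y=-0.21686 - 0.06105j  product -0.02068 + 0.09300j
  m=+6: Y*=0.34929 + 0.21974j  Y=-0.04722 - 0.06710j  product -0.00175 - 0.03381j
  m=+7: Y*=-0.20882 + 0.08634j  Y=0.00145 - 0.02062j  product 0.00148 + 0.00443j
  m=+8: Y*=0.01570 - 0.06854j  Y=0.00221 - 0.00236j  product -0.00013 - 0.00019j
Total Σ_m = 0.15839 - 0.00000j. Multiply by 0.739198: 0.11708 - 0.00000j. P_8(cos γ) = 0.117083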